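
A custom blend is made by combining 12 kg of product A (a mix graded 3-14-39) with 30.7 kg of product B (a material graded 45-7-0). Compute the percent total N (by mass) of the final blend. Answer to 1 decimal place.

Total mass = 12 + 30.7 = 42.7 kg.
N mass = 3%×12 + 45%×30.7 = 14.175 kg.
% N = 14.175 / 42.7 = 33.1967%.

33.2% N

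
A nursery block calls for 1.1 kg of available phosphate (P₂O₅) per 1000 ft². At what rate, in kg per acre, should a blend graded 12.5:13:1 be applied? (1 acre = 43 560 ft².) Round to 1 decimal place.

Product per 1000 ft² = 1.1 / 13% = 8.46154 kg.
Convert to per acre: 8.46154 × 43.56 = 368.585 kg.

368.6 kg of product per acre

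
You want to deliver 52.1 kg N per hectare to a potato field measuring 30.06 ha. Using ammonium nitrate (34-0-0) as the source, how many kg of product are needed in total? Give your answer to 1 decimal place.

4606.3 kg

Product per hectare = 52.1 / 34% = 153.235 kg.
Total product = 153.235 × 30.06 = 4606.25 kg.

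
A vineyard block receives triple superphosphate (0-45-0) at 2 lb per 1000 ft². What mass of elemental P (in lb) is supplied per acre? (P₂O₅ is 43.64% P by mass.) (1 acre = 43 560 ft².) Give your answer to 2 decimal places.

17.11 lb P per acre

P₂O₅ per 1000 ft² = 2 × 45% = 0.9 lb.
Elemental P = 0.9 × 0.4364 = 0.39276 lb per 1000 ft².
Convert to per acre: 0.39276 × 43.56 = 17.1086 lb.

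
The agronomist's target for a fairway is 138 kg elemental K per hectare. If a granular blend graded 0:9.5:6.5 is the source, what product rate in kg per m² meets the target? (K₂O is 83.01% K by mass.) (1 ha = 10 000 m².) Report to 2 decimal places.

As K₂O: 138 / 0.8301 = 166.245 kg per hectare.
Product per hectare = 166.245 / 6.5% = 2557.62 kg.
Convert to per m²: 2557.62 × 0.0001 = 0.255762 kg.

0.26 kg of product per sq m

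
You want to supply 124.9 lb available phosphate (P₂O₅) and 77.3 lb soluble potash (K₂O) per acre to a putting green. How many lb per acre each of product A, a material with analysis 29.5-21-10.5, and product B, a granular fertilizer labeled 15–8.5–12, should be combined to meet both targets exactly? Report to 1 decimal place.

Per-acre balance (a = product A, b = product B):
P₂O₅: 0.21·a + 0.085·b = 124.9
K₂O: 0.105·a + 0.12·b = 77.3
Eliminate a: (row1) − 0.21/0.105·(row2) → -0.155·b = -29.7, so b = 191.613.
Back-substitute: a = (124.9 − 0.085·191.613) / 0.21 = 517.204.

517.2 lb product A, 191.6 lb product B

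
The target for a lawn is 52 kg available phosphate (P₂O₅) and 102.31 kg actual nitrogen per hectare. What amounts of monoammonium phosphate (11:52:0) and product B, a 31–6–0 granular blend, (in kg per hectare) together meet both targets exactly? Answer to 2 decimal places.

64.56 kg monoammonium phosphate, 307.12 kg product B

With a, b = kg per hectare of monoammonium phosphate and product B:
P₂O₅: 0.52·a + 0.06·b = 52
N: 0.11·a + 0.31·b = 102.31
From row1: a = (52 − 0.06·b) / 0.52.
Into row2: 0.11·(52 − 0.06·b)/0.52 + 0.31·b = 102.31 → b = 307.123, a = 64.5627.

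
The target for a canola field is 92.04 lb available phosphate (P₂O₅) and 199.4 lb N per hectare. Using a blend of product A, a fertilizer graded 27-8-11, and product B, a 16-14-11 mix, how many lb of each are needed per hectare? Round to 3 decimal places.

527.584 lb product A, 355.952 lb product B

Let a = lb of product A, b = lb of product B (per hectare).
P₂O₅: 0.08·a + 0.14·b = 92.04
N: 0.27·a + 0.16·b = 199.4
Solving simultaneously: a = 527.584, b = 355.952.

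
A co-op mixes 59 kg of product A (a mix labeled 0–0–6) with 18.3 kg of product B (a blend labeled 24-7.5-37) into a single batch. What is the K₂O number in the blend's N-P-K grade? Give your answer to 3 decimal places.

Total mass = 59 + 18.3 = 77.3 kg.
K₂O mass = 6%×59 + 37%×18.3 = 10.311 kg.
% K₂O = 10.311 / 77.3 = 13.3389%.

13.339% K₂O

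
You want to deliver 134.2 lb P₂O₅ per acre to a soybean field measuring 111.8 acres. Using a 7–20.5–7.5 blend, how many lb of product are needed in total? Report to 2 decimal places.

73188.10 lb

Product per acre = 134.2 / 20.5% = 654.634 lb.
Total product = 654.634 × 111.8 = 73188.098 lb.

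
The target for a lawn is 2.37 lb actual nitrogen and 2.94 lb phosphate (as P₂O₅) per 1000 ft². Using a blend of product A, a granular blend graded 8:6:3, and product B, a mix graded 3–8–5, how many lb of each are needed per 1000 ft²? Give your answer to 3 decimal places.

22.043 lb product A, 20.217 lb product B

Let a = lb of product A, b = lb of product B (per 1000 ft²).
N: 0.08·a + 0.03·b = 2.37
P₂O₅: 0.06·a + 0.08·b = 2.94
From row1: a = (2.37 − 0.03·b) / 0.08.
Into row2: 0.06·(2.37 − 0.03·b)/0.08 + 0.08·b = 2.94 → b = 20.2174, a = 22.04348.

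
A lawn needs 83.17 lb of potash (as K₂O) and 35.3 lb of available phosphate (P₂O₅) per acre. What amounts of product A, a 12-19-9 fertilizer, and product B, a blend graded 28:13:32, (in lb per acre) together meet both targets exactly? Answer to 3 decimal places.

9.855 lb product A, 257.134 lb product B

With a, b = lb per acre of product A and product B:
K₂O: 0.09·a + 0.32·b = 83.17
P₂O₅: 0.19·a + 0.13·b = 35.3
Solving simultaneously: a = 9.8554, b = 257.1344.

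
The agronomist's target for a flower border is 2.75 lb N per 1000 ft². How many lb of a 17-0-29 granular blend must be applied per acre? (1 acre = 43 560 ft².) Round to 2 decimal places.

Product per 1000 ft² = 2.75 / 17% = 16.1765 lb.
Convert to per acre: 16.1765 × 43.56 = 704.647 lb.

704.65 lb of product per acre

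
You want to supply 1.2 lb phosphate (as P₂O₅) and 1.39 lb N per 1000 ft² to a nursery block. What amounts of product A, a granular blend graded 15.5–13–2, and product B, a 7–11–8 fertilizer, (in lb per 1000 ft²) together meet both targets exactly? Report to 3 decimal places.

Per-1000 ft² balance (a = product A, b = product B):
P₂O₅: 0.13·a + 0.11·b = 1.2
N: 0.155·a + 0.07·b = 1.39
Eliminate b: (row1) − 0.11/0.07·(row2) → -0.113571·a = -0.984286, so a = 8.66667.
Then b = (1.39 − 0.155·8.66667) / 0.07 = 0.666667.

8.667 lb product A, 0.667 lb product B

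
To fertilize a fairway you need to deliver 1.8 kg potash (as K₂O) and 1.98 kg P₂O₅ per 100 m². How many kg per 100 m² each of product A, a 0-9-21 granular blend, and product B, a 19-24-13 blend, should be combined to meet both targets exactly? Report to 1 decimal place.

Per-100 m² balance (a = product A, b = product B):
K₂O: 0.21·a + 0.13·b = 1.8
P₂O₅: 0.09·a + 0.24·b = 1.98
Eliminate a: (row1) − 0.21/0.09·(row2) → -0.43·b = -2.82, so b = 6.55814.
Back-substitute: a = (1.8 − 0.13·6.55814) / 0.21 = 4.51163.

4.5 kg product A, 6.6 kg product B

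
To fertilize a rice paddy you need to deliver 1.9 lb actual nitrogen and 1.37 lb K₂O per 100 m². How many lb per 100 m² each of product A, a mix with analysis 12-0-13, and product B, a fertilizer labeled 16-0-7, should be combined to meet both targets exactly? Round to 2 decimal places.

Let a = lb of product A, b = lb of product B (per 100 m²).
N: 0.12·a + 0.16·b = 1.9
K₂O: 0.13·a + 0.07·b = 1.37
Solving simultaneously: a = 6.95161, b = 6.66129.

6.95 lb product A, 6.66 lb product B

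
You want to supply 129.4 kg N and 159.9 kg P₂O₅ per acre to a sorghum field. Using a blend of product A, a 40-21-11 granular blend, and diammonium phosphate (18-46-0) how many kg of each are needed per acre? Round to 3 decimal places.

210.274 kg product A, 251.614 kg diammonium phosphate

Let a = kg of product A, b = kg of diammonium phosphate (per acre).
N: 0.4·a + 0.18·b = 129.4
P₂O₅: 0.21·a + 0.46·b = 159.9
Eliminate b: (row1) − 0.18/0.46·(row2) → 0.317826·a = 66.8304, so a = 210.2736.
Then b = (159.9 − 0.21·210.2736) / 0.46 = 251.6142.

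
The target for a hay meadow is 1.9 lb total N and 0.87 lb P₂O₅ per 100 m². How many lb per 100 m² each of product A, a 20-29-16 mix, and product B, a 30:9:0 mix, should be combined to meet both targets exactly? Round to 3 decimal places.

1.304 lb product A, 5.464 lb product B

Let a = lb of product A, b = lb of product B (per 100 m²).
N: 0.2·a + 0.3·b = 1.9
P₂O₅: 0.29·a + 0.09·b = 0.87
Eliminate a: (row1) − 0.2/0.29·(row2) → 0.237931·b = 1.3, so b = 5.46377.
Back-substitute: a = (1.9 − 0.3·5.46377) / 0.2 = 1.30435.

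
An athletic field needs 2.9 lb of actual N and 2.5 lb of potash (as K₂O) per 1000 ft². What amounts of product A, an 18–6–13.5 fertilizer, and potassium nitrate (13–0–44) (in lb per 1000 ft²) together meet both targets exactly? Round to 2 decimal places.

Per-1000 ft² balance (a = product A, b = potassium nitrate):
N: 0.18·a + 0.13·b = 2.9
K₂O: 0.135·a + 0.44·b = 2.5
Solving simultaneously: a = 15.4258, b = 0.948905.

15.43 lb product A, 0.95 lb potassium nitrate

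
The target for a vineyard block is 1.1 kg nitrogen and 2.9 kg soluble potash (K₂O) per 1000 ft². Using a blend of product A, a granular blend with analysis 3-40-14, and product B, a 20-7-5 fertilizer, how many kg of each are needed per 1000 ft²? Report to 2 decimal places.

Let a = kg of product A, b = kg of product B (per 1000 ft²).
N: 0.03·a + 0.2·b = 1.1
K₂O: 0.14·a + 0.05·b = 2.9
From row1: a = (1.1 − 0.2·b) / 0.03.
Into row2: 0.14·(1.1 − 0.2·b)/0.03 + 0.05·b = 2.9 → b = 2.5283, a = 19.8113.

19.81 kg product A, 2.53 kg product B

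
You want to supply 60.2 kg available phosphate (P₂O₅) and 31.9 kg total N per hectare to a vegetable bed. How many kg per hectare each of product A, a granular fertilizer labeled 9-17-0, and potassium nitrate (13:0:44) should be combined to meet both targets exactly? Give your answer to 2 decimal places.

354.12 kg product A, 0.23 kg potassium nitrate

Let a = kg of product A, b = kg of potassium nitrate (per hectare).
P₂O₅: 0.17·a + 0·b = 60.2
N: 0.09·a + 0.13·b = 31.9
Eliminate a: (row1) − 0.17/0.09·(row2) → -0.245556·b = -0.0555556, so b = 0.226244.
Back-substitute: a = (60.2 − 0·0.226244) / 0.17 = 354.118.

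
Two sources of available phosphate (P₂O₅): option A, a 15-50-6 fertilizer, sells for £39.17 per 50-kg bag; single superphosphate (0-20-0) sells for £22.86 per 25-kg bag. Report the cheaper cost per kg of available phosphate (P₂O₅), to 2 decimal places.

£1.57 per kg P₂O₅ (option A)

option A: P₂O₅ per bag = 50 × 50% = 25 kg; cost = 39.17 / 25 = £1.5668/kg P₂O₅.
single superphosphate: P₂O₅ per bag = 25 × 20% = 5 kg; cost = 22.86 / 5 = £4.5720/kg P₂O₅.
option A is cheaper.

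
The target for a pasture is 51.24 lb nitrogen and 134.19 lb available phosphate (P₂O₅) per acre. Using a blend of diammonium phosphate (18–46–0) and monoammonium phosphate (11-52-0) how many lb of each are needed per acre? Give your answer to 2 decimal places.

276.37 lb diammonium phosphate, 13.58 lb monoammonium phosphate

Per-acre balance (a = diammonium phosphate, b = monoammonium phosphate):
N: 0.18·a + 0.11·b = 51.24
P₂O₅: 0.46·a + 0.52·b = 134.19
Eliminate b: (row1) − 0.11/0.52·(row2) → 0.0826923·a = 22.8537, so a = 276.3698.
Then b = (134.19 − 0.46·276.3698) / 0.52 = 13.5767.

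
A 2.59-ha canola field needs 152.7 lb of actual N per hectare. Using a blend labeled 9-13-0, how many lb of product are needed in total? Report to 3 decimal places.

4394.367 lb

Product per hectare = 152.7 / 9% = 1696.67 lb.
Total product = 1696.67 × 2.59 = 4394.3667 lb.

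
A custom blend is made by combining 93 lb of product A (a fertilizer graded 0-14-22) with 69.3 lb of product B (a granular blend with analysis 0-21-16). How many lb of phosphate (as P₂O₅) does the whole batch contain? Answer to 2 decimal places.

P₂O₅ mass = 14%×93 + 21%×69.3 = 27.573 lb.

27.57 lb P₂O₅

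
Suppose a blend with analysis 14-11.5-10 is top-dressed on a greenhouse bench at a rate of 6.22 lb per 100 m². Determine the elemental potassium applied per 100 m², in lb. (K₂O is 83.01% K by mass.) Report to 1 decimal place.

K₂O per 100 m² = 6.22 × 10% = 0.622 lb.
Elemental K = 0.622 × 0.8301 = 0.516322 lb per 100 m².

0.5 lb K per hundred sq m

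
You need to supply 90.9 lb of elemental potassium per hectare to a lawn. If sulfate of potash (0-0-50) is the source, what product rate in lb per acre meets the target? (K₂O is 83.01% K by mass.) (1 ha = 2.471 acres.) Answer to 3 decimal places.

As K₂O: 90.9 / 0.8301 = 109.505 lb per hectare.
Product per hectare = 109.505 / 50% = 219.01 lb.
Convert to per acre: 219.01 × 0.404694 = 88.63203 lb.

88.632 lb of product per acre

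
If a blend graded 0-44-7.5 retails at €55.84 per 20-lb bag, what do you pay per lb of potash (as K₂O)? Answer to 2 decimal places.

K₂O in bag = 20 × 7.5% = 1.5 lb.
Cost per lb K₂O = €55.84 / 1.5 = €37.2267.

€37.23 per lb K₂O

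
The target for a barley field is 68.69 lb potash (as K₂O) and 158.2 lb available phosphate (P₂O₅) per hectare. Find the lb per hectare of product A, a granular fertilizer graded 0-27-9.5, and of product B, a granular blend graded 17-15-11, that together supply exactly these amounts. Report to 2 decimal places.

459.45 lb product A, 227.66 lb product B

Per-hectare balance (a = product A, b = product B):
K₂O: 0.095·a + 0.11·b = 68.69
P₂O₅: 0.27·a + 0.15·b = 158.2
From row1: a = (68.69 − 0.11·b) / 0.095.
Into row2: 0.27·(68.69 − 0.11·b)/0.095 + 0.15·b = 158.2 → b = 227.657, a = 459.4498.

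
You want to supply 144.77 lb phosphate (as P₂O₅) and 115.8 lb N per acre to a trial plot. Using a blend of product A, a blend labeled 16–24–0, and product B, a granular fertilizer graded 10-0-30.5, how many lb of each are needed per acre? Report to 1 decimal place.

603.2 lb product A, 192.9 lb product B

Let a = lb of product A, b = lb of product B (per acre).
P₂O₅: 0.24·a + 0·b = 144.77
N: 0.16·a + 0.1·b = 115.8
Eliminate a: (row1) − 0.24/0.16·(row2) → -0.15·b = -28.93, so b = 192.867.
Back-substitute: a = (144.77 − 0·192.867) / 0.24 = 603.208.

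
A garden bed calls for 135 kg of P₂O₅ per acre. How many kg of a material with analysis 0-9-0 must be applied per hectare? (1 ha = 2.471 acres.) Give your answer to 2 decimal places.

3706.50 kg of product per hectare

Product per acre = 135 / 9% = 1500 kg.
Convert to per hectare: 1500 × 2.471 = 3706.5 kg.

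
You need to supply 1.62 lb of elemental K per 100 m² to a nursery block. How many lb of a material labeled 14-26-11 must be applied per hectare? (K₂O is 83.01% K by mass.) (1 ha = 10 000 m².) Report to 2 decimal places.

1774.16 lb of product per hectare

As K₂O: 1.62 / 0.8301 = 1.95157 lb per 100 m².
Product per 100 m² = 1.95157 / 11% = 17.7416 lb.
Convert to per hectare: 17.7416 × 100 = 1774.156 lb.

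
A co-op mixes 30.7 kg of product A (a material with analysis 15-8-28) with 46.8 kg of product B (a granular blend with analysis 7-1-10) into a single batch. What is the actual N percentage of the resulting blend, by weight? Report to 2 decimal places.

10.17% N

Total mass = 30.7 + 46.8 = 77.5 kg.
N mass = 15%×30.7 + 7%×46.8 = 7.881 kg.
% N = 7.881 / 77.5 = 10.169%.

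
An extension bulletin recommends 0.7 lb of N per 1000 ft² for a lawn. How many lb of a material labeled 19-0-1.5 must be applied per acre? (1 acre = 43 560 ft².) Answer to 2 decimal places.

Product per 1000 ft² = 0.7 / 19% = 3.68421 lb.
Convert to per acre: 3.68421 × 43.56 = 160.484 lb.

160.48 lb of product per acre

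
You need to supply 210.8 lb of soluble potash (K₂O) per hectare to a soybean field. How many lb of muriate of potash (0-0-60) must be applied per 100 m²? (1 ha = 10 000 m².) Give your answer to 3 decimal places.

3.513 lb of product per hundred sq m

Product per hectare = 210.8 / 60% = 351.333 lb.
Convert to per 100 m²: 351.333 × 0.01 = 3.51333 lb.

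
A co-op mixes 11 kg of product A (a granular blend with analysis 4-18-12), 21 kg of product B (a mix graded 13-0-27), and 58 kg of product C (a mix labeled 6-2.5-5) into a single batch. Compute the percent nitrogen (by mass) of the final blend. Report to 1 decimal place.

Total mass = 11 + 21 + 58 = 90 kg.
N mass = 4%×11 + 13%×21 + 6%×58 = 6.65 kg.
% N = 6.65 / 90 = 7.38889%.

7.4% N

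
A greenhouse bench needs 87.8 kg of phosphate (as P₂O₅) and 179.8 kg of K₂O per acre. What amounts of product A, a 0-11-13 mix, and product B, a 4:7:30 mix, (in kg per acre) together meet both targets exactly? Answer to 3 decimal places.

575.481 kg product A, 349.958 kg product B

Per-acre balance (a = product A, b = product B):
P₂O₅: 0.11·a + 0.07·b = 87.8
K₂O: 0.13·a + 0.3·b = 179.8
Eliminate a: (row1) − 0.11/0.13·(row2) → -0.183846·b = -64.3385, so b = 349.9582.
Back-substitute: a = (87.8 − 0.07·349.9582) / 0.11 = 575.4812.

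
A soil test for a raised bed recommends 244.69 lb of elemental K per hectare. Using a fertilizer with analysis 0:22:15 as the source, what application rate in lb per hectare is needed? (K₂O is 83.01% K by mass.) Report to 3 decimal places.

1965.145 lb of product per hectare

As K₂O: 244.69 / 0.8301 = 294.772 lb per hectare.
Product per hectare = 294.772 / 15% = 1965.1448 lb.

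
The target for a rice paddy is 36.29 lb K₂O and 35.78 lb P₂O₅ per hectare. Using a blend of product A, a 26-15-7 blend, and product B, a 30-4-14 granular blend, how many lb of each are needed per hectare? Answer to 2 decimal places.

With a, b = lb per hectare of product A and product B:
K₂O: 0.07·a + 0.14·b = 36.29
P₂O₅: 0.15·a + 0.04·b = 35.78
From row1: a = (36.29 − 0.14·b) / 0.07.
Into row2: 0.15·(36.29 − 0.14·b)/0.07 + 0.04·b = 35.78 → b = 161.478, a = 195.473.

195.47 lb product A, 161.48 lb product B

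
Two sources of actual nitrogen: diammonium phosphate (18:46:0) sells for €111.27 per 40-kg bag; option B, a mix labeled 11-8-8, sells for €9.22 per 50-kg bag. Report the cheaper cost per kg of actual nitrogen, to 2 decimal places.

diammonium phosphate: N per bag = 40 × 18% = 7.2 kg; cost = 111.27 / 7.2 = €15.4542/kg N.
option B: N per bag = 50 × 11% = 5.5 kg; cost = 9.22 / 5.5 = €1.6764/kg N.
option B is cheaper.

€1.68 per kg N (option B)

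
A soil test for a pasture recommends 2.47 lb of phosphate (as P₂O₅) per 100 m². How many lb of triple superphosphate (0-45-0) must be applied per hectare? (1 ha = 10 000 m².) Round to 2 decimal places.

Product per 100 m² = 2.47 / 45% = 5.48889 lb.
Convert to per hectare: 5.48889 × 100 = 548.889 lb.

548.89 lb of product per hectare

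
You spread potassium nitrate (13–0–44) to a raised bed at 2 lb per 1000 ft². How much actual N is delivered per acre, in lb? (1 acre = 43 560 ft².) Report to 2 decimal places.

11.33 lb N per acre

nitrogen per 1000 ft² = 2 × 13% = 0.26 lb.
Convert to per acre: 0.26 × 43.56 = 11.3256 lb.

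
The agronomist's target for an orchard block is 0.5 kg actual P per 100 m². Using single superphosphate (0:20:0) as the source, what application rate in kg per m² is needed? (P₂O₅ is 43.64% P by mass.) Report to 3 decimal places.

0.057 kg of product per sq m

As P₂O₅: 0.5 / 0.4364 = 1.14574 kg per 100 m².
Product per 100 m² = 1.14574 / 20% = 5.72869 kg.
Convert to per m²: 5.72869 × 0.01 = 0.0572869 kg.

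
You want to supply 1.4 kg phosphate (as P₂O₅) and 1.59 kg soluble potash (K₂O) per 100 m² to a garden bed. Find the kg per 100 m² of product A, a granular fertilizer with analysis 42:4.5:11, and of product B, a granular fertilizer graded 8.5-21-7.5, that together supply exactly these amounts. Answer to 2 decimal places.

With a, b = kg per 100 m² of product A and product B:
P₂O₅: 0.045·a + 0.21·b = 1.4
K₂O: 0.11·a + 0.075·b = 1.59
Eliminate b: (row1) − 0.21/0.075·(row2) → -0.263·a = -3.052, so a = 11.6046.
Then b = (1.59 − 0.11·11.6046) / 0.075 = 4.17997.

11.60 kg product A, 4.18 kg product B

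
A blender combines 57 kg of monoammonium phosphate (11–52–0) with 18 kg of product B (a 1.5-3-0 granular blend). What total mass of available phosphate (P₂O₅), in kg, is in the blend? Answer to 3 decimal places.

P₂O₅ mass = 52%×57 + 3%×18 = 30.18 kg.

30.180 kg P₂O₅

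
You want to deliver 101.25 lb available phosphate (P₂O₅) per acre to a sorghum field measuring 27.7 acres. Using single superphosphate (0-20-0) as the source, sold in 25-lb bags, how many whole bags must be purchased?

561 bags

Product per acre = 101.25 / 20% = 506.25 lb.
Total product = 506.25 × 27.7 = 14023.1 lb.
Bags = ⌈14023.1 / 25⌉ = 561.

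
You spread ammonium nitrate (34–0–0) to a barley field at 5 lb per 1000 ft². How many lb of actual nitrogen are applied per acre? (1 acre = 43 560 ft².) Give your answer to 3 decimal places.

74.052 lb N per acre

nitrogen per 1000 ft² = 5 × 34% = 1.7 lb.
Convert to per acre: 1.7 × 43.56 = 74.052 lb.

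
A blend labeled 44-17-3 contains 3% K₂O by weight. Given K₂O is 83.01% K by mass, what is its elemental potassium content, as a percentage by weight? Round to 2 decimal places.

2.49% K

%K = 3 × 0.8301 = 2.4903%.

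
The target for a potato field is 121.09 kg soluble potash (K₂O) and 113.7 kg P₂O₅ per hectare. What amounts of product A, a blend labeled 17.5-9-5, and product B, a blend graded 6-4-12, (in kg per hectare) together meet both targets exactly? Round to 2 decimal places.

1000.05 kg product A, 592.40 kg product B

Per-hectare balance (a = product A, b = product B):
K₂O: 0.05·a + 0.12·b = 121.09
P₂O₅: 0.09·a + 0.04·b = 113.7
Eliminate a: (row1) − 0.05/0.09·(row2) → 0.0977778·b = 57.9233, so b = 592.398.
Back-substitute: a = (121.09 − 0.12·592.398) / 0.05 = 1000.045.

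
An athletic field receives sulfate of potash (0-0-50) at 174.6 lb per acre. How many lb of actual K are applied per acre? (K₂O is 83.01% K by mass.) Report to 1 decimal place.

K₂O per acre = 174.6 × 50% = 87.3 lb.
Elemental K = 87.3 × 0.8301 = 72.4677 lb per acre.

72.5 lb K per acre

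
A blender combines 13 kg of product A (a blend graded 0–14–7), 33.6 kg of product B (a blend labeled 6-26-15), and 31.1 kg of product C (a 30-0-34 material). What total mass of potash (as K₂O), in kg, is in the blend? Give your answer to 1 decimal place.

K₂O mass = 7%×13 + 15%×33.6 + 34%×31.1 = 16.524 kg.

16.5 kg K₂O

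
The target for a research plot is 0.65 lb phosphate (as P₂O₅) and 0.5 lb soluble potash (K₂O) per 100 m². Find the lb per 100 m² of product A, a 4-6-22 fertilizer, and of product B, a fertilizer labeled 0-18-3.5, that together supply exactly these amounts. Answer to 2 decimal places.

1.79 lb product A, 3.01 lb product B

Let a = lb of product A, b = lb of product B (per 100 m²).
P₂O₅: 0.06·a + 0.18·b = 0.65
K₂O: 0.22·a + 0.035·b = 0.5
Eliminate a: (row1) − 0.06/0.22·(row2) → 0.170455·b = 0.513636, so b = 3.01333.
Back-substitute: a = (0.65 − 0.18·3.01333) / 0.06 = 1.79333.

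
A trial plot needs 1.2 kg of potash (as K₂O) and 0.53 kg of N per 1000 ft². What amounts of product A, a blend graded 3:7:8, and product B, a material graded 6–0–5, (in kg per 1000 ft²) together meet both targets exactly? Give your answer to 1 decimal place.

Let a = kg of product A, b = kg of product B (per 1000 ft²).
K₂O: 0.08·a + 0.05·b = 1.2
N: 0.03·a + 0.06·b = 0.53
Eliminate a: (row1) − 0.08/0.03·(row2) → -0.11·b = -0.213333, so b = 1.93939.
Back-substitute: a = (1.2 − 0.05·1.93939) / 0.08 = 13.7879.

13.8 kg product A, 1.9 kg product B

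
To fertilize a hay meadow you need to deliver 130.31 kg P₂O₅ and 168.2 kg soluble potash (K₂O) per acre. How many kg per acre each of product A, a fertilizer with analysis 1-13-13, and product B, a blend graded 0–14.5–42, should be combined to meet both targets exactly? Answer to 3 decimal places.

848.705 kg product A, 137.782 kg product B

Let a = kg of product A, b = kg of product B (per acre).
P₂O₅: 0.13·a + 0.145·b = 130.31
K₂O: 0.13·a + 0.42·b = 168.2
Eliminate b: (row1) − 0.145/0.42·(row2) → 0.085119·a = 72.241, so a = 848.7049.
Then b = (168.2 − 0.13·848.7049) / 0.42 = 137.7818.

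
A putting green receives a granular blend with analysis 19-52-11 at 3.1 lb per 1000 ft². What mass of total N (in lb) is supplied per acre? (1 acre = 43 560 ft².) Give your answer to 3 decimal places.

nitrogen per 1000 ft² = 3.1 × 19% = 0.589 lb.
Convert to per acre: 0.589 × 43.56 = 25.6568 lb.

25.657 lb N per acre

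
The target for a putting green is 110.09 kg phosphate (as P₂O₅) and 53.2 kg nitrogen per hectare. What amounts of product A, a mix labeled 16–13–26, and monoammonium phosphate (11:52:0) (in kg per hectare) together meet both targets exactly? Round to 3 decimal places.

225.749 kg product A, 155.274 kg monoammonium phosphate

Per-hectare balance (a = product A, b = monoammonium phosphate):
P₂O₅: 0.13·a + 0.52·b = 110.09
N: 0.16·a + 0.11·b = 53.2
Eliminate b: (row1) − 0.52/0.11·(row2) → -0.626364·a = -141.401, so a = 225.7489.
Then b = (53.2 − 0.16·225.7489) / 0.11 = 155.2743.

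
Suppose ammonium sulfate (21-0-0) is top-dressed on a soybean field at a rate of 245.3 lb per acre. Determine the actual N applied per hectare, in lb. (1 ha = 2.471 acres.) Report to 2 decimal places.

nitrogen per acre = 245.3 × 21% = 51.513 lb.
Convert to per hectare: 51.513 × 2.471 = 127.289 lb.

127.29 lb N per hectare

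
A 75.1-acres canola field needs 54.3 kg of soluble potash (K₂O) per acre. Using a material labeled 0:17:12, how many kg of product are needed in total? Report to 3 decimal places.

33982.750 kg

Product per acre = 54.3 / 12% = 452.5 kg.
Total product = 452.5 × 75.1 = 33982.75 kg.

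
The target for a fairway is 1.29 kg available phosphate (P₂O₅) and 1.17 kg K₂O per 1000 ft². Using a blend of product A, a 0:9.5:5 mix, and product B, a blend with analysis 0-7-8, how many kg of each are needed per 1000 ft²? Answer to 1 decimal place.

With a, b = kg per 1000 ft² of product A and product B:
P₂O₅: 0.095·a + 0.07·b = 1.29
K₂O: 0.05·a + 0.08·b = 1.17
From row1: a = (1.29 − 0.07·b) / 0.095.
Into row2: 0.05·(1.29 − 0.07·b)/0.095 + 0.08·b = 1.17 → b = 11.378, a = 5.19512.

5.2 kg product A, 11.4 kg product B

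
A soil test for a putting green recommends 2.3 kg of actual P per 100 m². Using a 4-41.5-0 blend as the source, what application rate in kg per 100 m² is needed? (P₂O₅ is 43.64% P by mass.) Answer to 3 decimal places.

12.700 kg of product per hundred sq m

As P₂O₅: 2.3 / 0.4364 = 5.27039 kg per 100 m².
Product per 100 m² = 5.27039 / 41.5% = 12.6997 kg.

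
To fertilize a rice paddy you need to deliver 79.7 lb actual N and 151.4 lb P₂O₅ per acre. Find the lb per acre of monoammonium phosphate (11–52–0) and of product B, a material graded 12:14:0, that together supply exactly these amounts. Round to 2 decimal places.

149.15 lb monoammonium phosphate, 527.45 lb product B

Let a = lb of monoammonium phosphate, b = lb of product B (per acre).
N: 0.11·a + 0.12·b = 79.7
P₂O₅: 0.52·a + 0.14·b = 151.4
From row1: a = (79.7 − 0.12·b) / 0.11.
Into row2: 0.52·(79.7 − 0.12·b)/0.11 + 0.14·b = 151.4 → b = 527.447, a = 149.149.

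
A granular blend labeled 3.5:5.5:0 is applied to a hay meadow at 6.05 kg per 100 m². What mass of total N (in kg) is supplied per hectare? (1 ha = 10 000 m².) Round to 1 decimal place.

21.2 kg N per hectare

nitrogen per 100 m² = 6.05 × 3.5% = 0.21175 kg.
Convert to per hectare: 0.21175 × 100 = 21.175 kg.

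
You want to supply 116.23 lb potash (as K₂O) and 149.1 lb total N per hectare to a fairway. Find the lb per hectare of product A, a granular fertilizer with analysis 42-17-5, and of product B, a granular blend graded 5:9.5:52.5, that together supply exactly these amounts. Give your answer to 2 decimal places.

Per-hectare balance (a = product A, b = product B):
K₂O: 0.05·a + 0.525·b = 116.23
N: 0.42·a + 0.05·b = 149.1
From row1: a = (116.23 − 0.525·b) / 0.05.
Into row2: 0.42·(116.23 − 0.525·b)/0.05 + 0.05·b = 149.1 → b = 189.732, a = 332.413.

332.41 lb product A, 189.73 lb product B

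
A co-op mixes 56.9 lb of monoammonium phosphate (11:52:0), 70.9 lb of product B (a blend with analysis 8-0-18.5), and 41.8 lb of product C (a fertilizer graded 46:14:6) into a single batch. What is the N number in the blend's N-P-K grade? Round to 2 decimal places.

Total mass = 56.9 + 70.9 + 41.8 = 169.6 lb.
N mass = 11%×56.9 + 8%×70.9 + 46%×41.8 = 31.159 lb.
% N = 31.159 / 169.6 = 18.3721%.

18.37% N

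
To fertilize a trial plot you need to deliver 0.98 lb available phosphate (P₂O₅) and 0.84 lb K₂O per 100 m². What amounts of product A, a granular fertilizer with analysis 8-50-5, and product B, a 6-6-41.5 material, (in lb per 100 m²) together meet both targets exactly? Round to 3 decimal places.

Let a = lb of product A, b = lb of product B (per 100 m²).
P₂O₅: 0.5·a + 0.06·b = 0.98
K₂O: 0.05·a + 0.415·b = 0.84
Eliminate a: (row1) − 0.5/0.05·(row2) → -4.09·b = -7.42, so b = 1.81418.
Back-substitute: a = (0.98 − 0.06·1.81418) / 0.5 = 1.7423.

1.742 lb product A, 1.814 lb product B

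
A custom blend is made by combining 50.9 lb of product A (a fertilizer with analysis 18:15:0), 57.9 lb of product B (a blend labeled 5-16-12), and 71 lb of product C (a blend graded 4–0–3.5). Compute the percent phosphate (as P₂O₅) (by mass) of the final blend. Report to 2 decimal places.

Total mass = 50.9 + 57.9 + 71 = 179.8 lb.
P₂O₅ mass = 15%×50.9 + 16%×57.9 + 0%×71 = 16.899 lb.
% P₂O₅ = 16.899 / 179.8 = 9.39878%.

9.40% P₂O₅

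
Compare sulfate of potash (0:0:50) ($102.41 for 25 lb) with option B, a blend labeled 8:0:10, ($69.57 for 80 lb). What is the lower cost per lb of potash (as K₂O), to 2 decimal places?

$8.19 per lb K₂O (sulfate of potash)

sulfate of potash: K₂O per bag = 25 × 50% = 12.5 lb; cost = 102.41 / 12.5 = $8.1928/lb K₂O.
option B: K₂O per bag = 80 × 10% = 8 lb; cost = 69.57 / 8 = $8.6962/lb K₂O.
sulfate of potash is cheaper.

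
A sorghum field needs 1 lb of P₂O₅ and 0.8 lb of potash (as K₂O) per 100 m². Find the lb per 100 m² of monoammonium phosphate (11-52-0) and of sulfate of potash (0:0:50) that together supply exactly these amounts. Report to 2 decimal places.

Let a = lb of monoammonium phosphate, b = lb of sulfate of potash (per 100 m²).
P₂O₅: 0.52·a + 0·b = 1
K₂O: 0·a + 0.5·b = 0.8
Solving simultaneously: a = 1.92308, b = 1.6.

1.92 lb monoammonium phosphate, 1.60 lb sulfate of potash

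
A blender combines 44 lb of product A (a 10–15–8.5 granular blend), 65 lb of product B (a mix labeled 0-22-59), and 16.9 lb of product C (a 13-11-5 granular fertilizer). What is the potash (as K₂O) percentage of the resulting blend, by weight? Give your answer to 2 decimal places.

34.10% K₂O

Total mass = 44 + 65 + 16.9 = 125.9 lb.
K₂O mass = 8.5%×44 + 59%×65 + 5%×16.9 = 42.935 lb.
% K₂O = 42.935 / 125.9 = 34.1025%.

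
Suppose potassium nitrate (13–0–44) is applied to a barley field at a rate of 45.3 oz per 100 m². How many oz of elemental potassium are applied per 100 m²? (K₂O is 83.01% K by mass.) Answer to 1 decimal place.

16.5 oz K per hundred sq m

K₂O per 100 m² = 45.3 × 44% = 19.932 oz.
Elemental K = 19.932 × 0.8301 = 16.5456 oz per 100 m².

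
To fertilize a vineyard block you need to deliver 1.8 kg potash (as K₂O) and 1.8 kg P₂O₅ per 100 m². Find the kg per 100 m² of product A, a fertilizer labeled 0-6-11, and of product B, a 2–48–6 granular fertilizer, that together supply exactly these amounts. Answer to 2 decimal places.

15.37 kg product A, 1.83 kg product B

With a, b = kg per 100 m² of product A and product B:
K₂O: 0.11·a + 0.06·b = 1.8
P₂O₅: 0.06·a + 0.48·b = 1.8
From row1: a = (1.8 − 0.06·b) / 0.11.
Into row2: 0.06·(1.8 − 0.06·b)/0.11 + 0.48·b = 1.8 → b = 1.82927, a = 15.3659.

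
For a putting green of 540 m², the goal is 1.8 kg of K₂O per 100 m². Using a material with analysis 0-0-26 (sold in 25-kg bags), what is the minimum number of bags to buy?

Product per 100 m² = 1.8 / 26% = 6.92308 kg.
Total product = 6.92308 × 540 / 100 = 37.3846 kg.
Bags = ⌈37.3846 / 25⌉ = 2.

2 bags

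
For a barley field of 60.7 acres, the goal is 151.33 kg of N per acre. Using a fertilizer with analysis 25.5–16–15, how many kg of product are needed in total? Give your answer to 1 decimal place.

36022.5 kg

Product per acre = 151.33 / 25.5% = 593.451 kg.
Total product = 593.451 × 60.7 = 36022.47 kg.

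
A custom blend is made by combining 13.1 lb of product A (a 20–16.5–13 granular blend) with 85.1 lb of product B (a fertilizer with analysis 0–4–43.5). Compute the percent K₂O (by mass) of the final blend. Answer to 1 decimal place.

Total mass = 13.1 + 85.1 = 98.2 lb.
K₂O mass = 13%×13.1 + 43.5%×85.1 = 38.7215 lb.
% K₂O = 38.7215 / 98.2 = 39.4313%.

39.4% K₂O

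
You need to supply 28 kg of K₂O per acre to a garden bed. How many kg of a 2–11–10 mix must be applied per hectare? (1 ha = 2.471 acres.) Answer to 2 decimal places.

691.88 kg of product per hectare

Product per acre = 28 / 10% = 280 kg.
Convert to per hectare: 280 × 2.471 = 691.88 kg.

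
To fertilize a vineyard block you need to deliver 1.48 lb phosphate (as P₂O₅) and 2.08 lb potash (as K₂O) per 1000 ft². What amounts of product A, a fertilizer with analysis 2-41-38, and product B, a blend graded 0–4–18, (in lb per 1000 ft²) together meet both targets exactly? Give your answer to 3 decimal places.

With a, b = lb per 1000 ft² of product A and product B:
P₂O₅: 0.41·a + 0.04·b = 1.48
K₂O: 0.38·a + 0.18·b = 2.08
Eliminate a: (row1) − 0.41/0.38·(row2) → -0.154211·b = -0.764211, so b = 4.95563.
Back-substitute: a = (1.48 − 0.04·4.95563) / 0.41 = 3.12628.

3.126 lb product A, 4.956 lb product B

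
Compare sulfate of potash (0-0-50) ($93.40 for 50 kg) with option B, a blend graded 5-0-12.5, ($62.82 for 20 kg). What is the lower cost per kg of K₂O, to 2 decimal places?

$3.74 per kg K₂O (sulfate of potash)

sulfate of potash: K₂O per bag = 50 × 50% = 25 kg; cost = 93.40 / 25 = $3.7360/kg K₂O.
option B: K₂O per bag = 20 × 12.5% = 2.5 kg; cost = 62.82 / 2.5 = $25.1280/kg K₂O.
sulfate of potash is cheaper.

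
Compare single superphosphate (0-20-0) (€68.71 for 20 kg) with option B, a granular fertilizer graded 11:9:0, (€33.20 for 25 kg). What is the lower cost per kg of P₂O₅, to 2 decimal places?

single superphosphate: P₂O₅ per bag = 20 × 20% = 4 kg; cost = 68.71 / 4 = €17.1775/kg P₂O₅.
option B: P₂O₅ per bag = 25 × 9% = 2.25 kg; cost = 33.20 / 2.25 = €14.7556/kg P₂O₅.
option B is cheaper.

€14.76 per kg P₂O₅ (option B)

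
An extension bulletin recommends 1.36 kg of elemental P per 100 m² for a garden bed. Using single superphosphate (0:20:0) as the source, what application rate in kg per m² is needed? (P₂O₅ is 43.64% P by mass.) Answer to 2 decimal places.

As P₂O₅: 1.36 / 0.4364 = 3.11641 kg per 100 m².
Product per 100 m² = 3.11641 / 20% = 15.582 kg.
Convert to per m²: 15.582 × 0.01 = 0.15582 kg.

0.16 kg of product per sq m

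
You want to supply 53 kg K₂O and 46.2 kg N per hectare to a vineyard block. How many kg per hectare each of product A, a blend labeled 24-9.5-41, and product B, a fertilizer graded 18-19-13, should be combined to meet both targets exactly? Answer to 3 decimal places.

With a, b = kg per hectare of product A and product B:
K₂O: 0.41·a + 0.13·b = 53
N: 0.24·a + 0.18·b = 46.2
Solving simultaneously: a = 82.9577, b = 146.0563.

82.958 kg product A, 146.056 kg product B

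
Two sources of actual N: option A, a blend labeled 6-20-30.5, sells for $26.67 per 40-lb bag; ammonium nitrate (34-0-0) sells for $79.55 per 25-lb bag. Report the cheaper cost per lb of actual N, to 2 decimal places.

$9.36 per lb N (ammonium nitrate)

option A: N per bag = 40 × 6% = 2.4 lb; cost = 26.67 / 2.4 = $11.1125/lb N.
ammonium nitrate: N per bag = 25 × 34% = 8.5 lb; cost = 79.55 / 8.5 = $9.3588/lb N.
ammonium nitrate is cheaper.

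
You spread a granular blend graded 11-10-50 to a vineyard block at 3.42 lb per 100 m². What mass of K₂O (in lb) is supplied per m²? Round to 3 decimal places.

0.017 lb K₂O per sq m

K₂O per 100 m² = 3.42 × 50% = 1.71 lb.
Convert to per m²: 1.71 × 0.01 = 0.0171 lb.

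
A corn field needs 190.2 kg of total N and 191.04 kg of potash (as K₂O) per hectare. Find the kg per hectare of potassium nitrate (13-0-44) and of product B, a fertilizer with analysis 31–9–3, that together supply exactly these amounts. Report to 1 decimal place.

Per-hectare balance (a = potassium nitrate, b = product B):
N: 0.13·a + 0.31·b = 190.2
K₂O: 0.44·a + 0.03·b = 191.04
From row1: a = (190.2 − 0.31·b) / 0.13.
Into row2: 0.44·(190.2 − 0.31·b)/0.13 + 0.03·b = 191.04 → b = 444.172, a = 403.897.

403.9 kg potassium nitrate, 444.2 kg product B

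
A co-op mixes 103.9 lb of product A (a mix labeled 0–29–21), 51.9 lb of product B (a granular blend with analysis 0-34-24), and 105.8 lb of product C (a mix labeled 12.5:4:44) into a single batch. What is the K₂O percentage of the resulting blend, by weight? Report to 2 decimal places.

30.90% K₂O

Total mass = 103.9 + 51.9 + 105.8 = 261.6 lb.
K₂O mass = 21%×103.9 + 24%×51.9 + 44%×105.8 = 80.827 lb.
% K₂O = 80.827 / 261.6 = 30.8972%.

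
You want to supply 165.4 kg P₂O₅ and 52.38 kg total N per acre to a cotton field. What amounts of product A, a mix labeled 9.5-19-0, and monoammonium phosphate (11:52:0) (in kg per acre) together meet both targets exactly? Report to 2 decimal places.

317.32 kg product A, 202.13 kg monoammonium phosphate

Per-acre balance (a = product A, b = monoammonium phosphate):
P₂O₅: 0.19·a + 0.52·b = 165.4
N: 0.095·a + 0.11·b = 52.38
Solving simultaneously: a = 317.319, b = 202.133.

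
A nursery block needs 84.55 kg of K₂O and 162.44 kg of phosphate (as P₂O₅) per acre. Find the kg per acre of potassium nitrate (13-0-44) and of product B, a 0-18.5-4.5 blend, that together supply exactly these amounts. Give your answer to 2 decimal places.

Let a = kg of potassium nitrate, b = kg of product B (per acre).
K₂O: 0.44·a + 0.045·b = 84.55
P₂O₅: 0·a + 0.185·b = 162.44
Solving simultaneously: a = 102.358, b = 878.054.

102.36 kg potassium nitrate, 878.05 kg product B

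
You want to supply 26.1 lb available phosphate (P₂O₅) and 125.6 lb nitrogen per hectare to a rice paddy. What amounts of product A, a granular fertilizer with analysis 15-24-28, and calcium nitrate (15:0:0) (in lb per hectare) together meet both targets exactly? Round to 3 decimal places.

Per-hectare balance (a = product A, b = calcium nitrate):
P₂O₅: 0.24·a + 0·b = 26.1
N: 0.15·a + 0.15·b = 125.6
Solving simultaneously: a = 108.75, b = 728.5833.

108.750 lb product A, 728.583 lb calcium nitrate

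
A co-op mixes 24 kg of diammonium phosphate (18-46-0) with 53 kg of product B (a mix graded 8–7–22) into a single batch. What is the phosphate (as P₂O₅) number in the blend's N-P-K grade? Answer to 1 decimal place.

Total mass = 24 + 53 = 77 kg.
P₂O₅ mass = 46%×24 + 7%×53 = 14.75 kg.
% P₂O₅ = 14.75 / 77 = 19.1558%.

19.2% P₂O₅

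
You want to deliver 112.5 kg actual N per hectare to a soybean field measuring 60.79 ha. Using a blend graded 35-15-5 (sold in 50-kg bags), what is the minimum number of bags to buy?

Product per hectare = 112.5 / 35% = 321.429 kg.
Total product = 321.429 × 60.79 = 19539.6 kg.
Bags = ⌈19539.6 / 50⌉ = 391.

391 bags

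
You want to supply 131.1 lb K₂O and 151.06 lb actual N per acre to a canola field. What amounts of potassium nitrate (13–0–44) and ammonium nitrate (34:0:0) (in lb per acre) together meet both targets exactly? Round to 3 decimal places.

Per-acre balance (a = potassium nitrate, b = ammonium nitrate):
K₂O: 0.44·a + 0·b = 131.1
N: 0.13·a + 0.34·b = 151.06
Solving simultaneously: a = 297.9545, b = 330.3703.

297.955 lb potassium nitrate, 330.370 lb ammonium nitrate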